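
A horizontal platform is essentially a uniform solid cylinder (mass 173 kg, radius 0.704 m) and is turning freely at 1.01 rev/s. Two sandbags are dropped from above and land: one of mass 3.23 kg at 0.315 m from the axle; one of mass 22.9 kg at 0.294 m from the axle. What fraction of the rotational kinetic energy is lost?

fraction ≈ 0.0509

The added mass arrives with no angular momentum about the axle, and any external torque about the axle is negligible, so the system's angular momentum is conserved.
I_p = ½(173)(0.704)² = 42.87 kg·m².
Added inertia Σmr² = (3.23)(0.315)² + (22.9)(0.294)² = 2.300 kg·m²; I_f = 42.87 + 2.300 = 45.17 kg·m².
ω_f = I_p ω_i / I_f = (42.87)(1.01) / 45.17 = 0.9586 rev/s.
KE_i = ½(42.87)(6.346 rad/s)² = 863.2 J; KE_f = ½(45.17)(6.023)² = 819.3 J.
Fraction lost = 0.05092.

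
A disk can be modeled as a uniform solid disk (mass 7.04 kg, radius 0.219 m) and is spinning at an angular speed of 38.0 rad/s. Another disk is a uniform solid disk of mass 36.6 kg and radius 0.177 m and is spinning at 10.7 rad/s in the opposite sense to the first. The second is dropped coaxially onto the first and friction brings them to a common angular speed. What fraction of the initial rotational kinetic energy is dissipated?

fraction ≈ 1.00

No external torque acts about the common axis, so total angular momentum is conserved.
Moments of inertia: I_A = ½(7.04)(0.219)² = 0.1688 kg·m²; I_B = ½(36.6)(0.177)² = 0.5733 kg·m².
Taking A's sense as positive: L = (0.1688)(38.0) − (0.5733)(10.7) = 0.2807 kg·m²·rad/s.
Combined I = 0.1688 + 0.5733 = 0.7421 kg·m².
ω_f = L / I = 0.2807 / 0.7421 = 0.3783 rad/s.
KE_i = ½ΣIω² = 154.7 J; KE_f = ½(0.7421)(0.3783)² = 0.05310 J.
Fraction dissipated = (KE_i − KE_f)/KE_i = 0.9997.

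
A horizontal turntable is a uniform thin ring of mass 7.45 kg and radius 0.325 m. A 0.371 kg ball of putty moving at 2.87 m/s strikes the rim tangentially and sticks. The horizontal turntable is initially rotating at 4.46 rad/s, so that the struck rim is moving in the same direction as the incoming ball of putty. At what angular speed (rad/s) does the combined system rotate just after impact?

|ω_f| ≈ 4.67 rad/s

About the axle the impulsive forces during the collision are internal, so angular momentum about that axis is conserved.
I_p = (7.45)(0.325)² = 0.7869 kg·m². Taking the sense of the ball of putty's angular momentum as positive, L_{ball} = m v R = (0.371)(2.87)(0.325) = 0.3461 kg·m²/s.
L_i = +I_p ω_p + m v R = +(0.7869)(4.46) + 0.3461 = 3.856 kg·m²/s.
After sticking, I_f = I_p + m R² = 0.7869 + (0.371)(0.325)² = 0.8261 kg·m².
ω_f = L_i / I_f = 3.856 / 0.8261 = 4.667 rad/s.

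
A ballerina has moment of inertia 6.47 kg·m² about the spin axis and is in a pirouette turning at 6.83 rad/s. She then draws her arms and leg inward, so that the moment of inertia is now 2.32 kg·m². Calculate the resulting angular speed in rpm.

With no external torque about the axis, L is conserved: I₁ω₁ = I₂ω₂.
ω₂ = I₁ω₁ / I₂ = (6.470)(6.83 rad/s) / (2.320) = 19.05 rad/s = 181.9 rpm.

ω₂ ≈ 182 rpm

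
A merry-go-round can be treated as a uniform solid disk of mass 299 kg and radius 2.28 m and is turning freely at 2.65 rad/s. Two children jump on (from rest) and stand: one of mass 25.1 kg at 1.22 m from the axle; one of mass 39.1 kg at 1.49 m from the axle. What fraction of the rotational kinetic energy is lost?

The added mass arrives with no angular momentum about the axle, and any external torque about the axle is negligible, so the system's angular momentum is conserved.
I_p = ½(299)(2.28)² = 777.2 kg·m².
Added inertia Σmr² = (25.1)(1.22)² + (39.1)(1.49)² = 124.2 kg·m²; I_f = 777.2 + 124.2 = 901.3 kg·m².
ω_f = I_p ω_i / I_f = (777.2)(2.65) / 901.3 = 2.285 rad/s.
KE_i = ½(777.2)(2.650 rad/s)² = 2729 J; KE_f = ½(901.3)(2.285)² = 2353 J.
Fraction lost = 0.1378.

fraction ≈ 0.138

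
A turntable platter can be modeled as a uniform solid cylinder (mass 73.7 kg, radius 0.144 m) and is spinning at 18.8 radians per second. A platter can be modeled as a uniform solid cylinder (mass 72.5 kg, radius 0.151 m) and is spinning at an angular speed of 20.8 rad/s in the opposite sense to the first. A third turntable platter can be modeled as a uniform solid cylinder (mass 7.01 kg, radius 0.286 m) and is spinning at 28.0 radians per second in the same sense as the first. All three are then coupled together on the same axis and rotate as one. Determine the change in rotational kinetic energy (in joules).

The coupling torques are internal; angular momentum about the shared axis is conserved.
Moments of inertia: I_A = ½(73.7)(0.144)² = 0.7641 kg·m²; I_B = ½(72.5)(0.151)² = 0.8265 kg·m²; I_C = ½(7.01)(0.286)² = 0.2867 kg·m².
Taking A's sense as positive: L = (0.7641)(18.8) − (0.8265)(20.8) + (0.2867)(28.0) = 5.201 kg·m²·rad/s.
Combined I = 0.7641 + 0.8265 + 0.2867 = 1.877 kg·m².
ω_f = L / I = 5.201 / 1.877 = 2.770 rad/s.
KE_i = ½ΣIω² = 426.2 J; KE_f = ½(1.877)(2.770)² = 7.204 J.

ΔKE ≈ -419 J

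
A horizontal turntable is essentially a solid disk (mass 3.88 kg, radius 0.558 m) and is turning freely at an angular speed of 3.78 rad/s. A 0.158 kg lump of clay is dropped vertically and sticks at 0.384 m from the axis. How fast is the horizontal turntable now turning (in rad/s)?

The added mass arrives with no angular momentum about the axis, and any external torque about the axis is negligible, so the system's angular momentum is conserved.
I_p = ½(3.88)(0.558)² = 0.6040 kg·m².
Added inertia Σmr² = (0.158)(0.384)² = 0.02330 kg·m²; I_f = 0.6040 + 0.02330 = 0.6273 kg·m².
ω_f = I_p ω_i / I_f = (0.6040)(3.78) / 0.6273 = 3.640 rad/s.

ω_f ≈ 3.64 rad/s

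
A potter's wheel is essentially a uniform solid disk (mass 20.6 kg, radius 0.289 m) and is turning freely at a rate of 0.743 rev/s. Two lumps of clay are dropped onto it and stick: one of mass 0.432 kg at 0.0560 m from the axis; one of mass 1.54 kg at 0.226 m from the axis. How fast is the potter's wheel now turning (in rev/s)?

ω_f ≈ 0.680 rev/s

No external torque acts about the axis; L_before = L_after.
I_p = ½(20.6)(0.289)² = 0.8603 kg·m².
Added inertia Σmr² = (0.432)(0.0560)² + (1.54)(0.226)² = 0.08001 kg·m²; I_f = 0.8603 + 0.08001 = 0.9403 kg·m².
ω_f = I_p ω_i / I_f = (0.8603)(0.743) / 0.9403 = 0.6798 rev/s.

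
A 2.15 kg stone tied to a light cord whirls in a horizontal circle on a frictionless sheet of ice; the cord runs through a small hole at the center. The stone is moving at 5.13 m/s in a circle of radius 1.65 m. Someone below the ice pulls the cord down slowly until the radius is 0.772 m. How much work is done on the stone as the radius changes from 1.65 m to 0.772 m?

W ≈ 101 J

The only horizontal force on the mass is along the cord (radial), so it exerts no torque about the hole and angular momentum m v r is conserved.
v₂ = v₁ r₁ / r₂ = (5.13)(1.65) / (0.772) = 10.96 m/s.
W = ΔKE = ½m(v₂² − v₁²) = 100.9 J.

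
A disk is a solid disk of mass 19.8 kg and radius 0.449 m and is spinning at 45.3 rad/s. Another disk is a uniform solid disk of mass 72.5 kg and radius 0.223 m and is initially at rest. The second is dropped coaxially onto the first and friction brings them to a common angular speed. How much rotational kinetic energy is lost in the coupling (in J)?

ΔKE lost ≈ 972 J

The coupling torques are internal; angular momentum about the shared axis is conserved.
Moments of inertia: I_A = ½(19.8)(0.449)² = 1.996 kg·m²; I_B = ½(72.5)(0.223)² = 1.803 kg·m².
Taking A's sense as positive: L = (1.996)(45.3) = 90.41 kg·m²·rad/s.
Combined I = 1.996 + 1.803 = 3.799 kg·m².
ω_f = L / I = 90.41 / 3.799 = 23.80 rad/s.
KE_i = ½ΣIω² = 2048 J; KE_f = ½(3.799)(23.80)² = 1076 J.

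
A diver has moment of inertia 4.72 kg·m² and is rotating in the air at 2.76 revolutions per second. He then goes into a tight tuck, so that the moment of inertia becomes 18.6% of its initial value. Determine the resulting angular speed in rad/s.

With no external torque about the axis, L is conserved: I₁ω₁ = I₂ω₂.
I₂ = 0.186 × 4.72 = 0.8779 kg·m².
ω₂ = I₁ω₁ / I₂ = (4.720)(2.76 rev/s) / (0.8779) = 14.84 rev/s = 93.23 rad/s.

ω₂ ≈ 93.2 rad/s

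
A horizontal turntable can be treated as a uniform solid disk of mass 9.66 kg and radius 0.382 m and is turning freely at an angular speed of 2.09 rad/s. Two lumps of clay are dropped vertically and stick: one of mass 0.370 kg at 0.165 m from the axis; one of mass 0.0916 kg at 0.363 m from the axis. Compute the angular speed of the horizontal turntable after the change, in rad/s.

No external torque acts about the axis; L_before = L_after.
I_p = ½(9.66)(0.382)² = 0.7048 kg·m².
Added inertia Σmr² = (0.370)(0.165)² + (0.0916)(0.363)² = 0.02214 kg·m²; I_f = 0.7048 + 0.02214 = 0.7270 kg·m².
ω_f = I_p ω_i / I_f = (0.7048)(2.09) / 0.7270 = 2.026 rad/s.

ω_f ≈ 2.03 rad/s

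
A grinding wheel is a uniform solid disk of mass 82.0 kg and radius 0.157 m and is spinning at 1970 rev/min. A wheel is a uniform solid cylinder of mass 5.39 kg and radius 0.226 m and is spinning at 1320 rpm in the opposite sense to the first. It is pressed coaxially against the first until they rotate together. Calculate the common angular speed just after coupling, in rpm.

|ω_f| ≈ 1580 rpm

No external torque acts about the common axis, so total angular momentum is conserved.
Moments of inertia: I_A = ½(82.0)(0.157)² = 1.011 kg·m²; I_B = ½(5.39)(0.226)² = 0.1376 kg·m².
Taking A's sense as positive: L = (1.011)(1970) − (0.1376)(1320) = 1809 kg·m²·rpm.
Combined I = 1.011 + 0.1376 = 1.148 kg·m².
ω_f = L / I = 1809 / 1.148 = 1576 rpm.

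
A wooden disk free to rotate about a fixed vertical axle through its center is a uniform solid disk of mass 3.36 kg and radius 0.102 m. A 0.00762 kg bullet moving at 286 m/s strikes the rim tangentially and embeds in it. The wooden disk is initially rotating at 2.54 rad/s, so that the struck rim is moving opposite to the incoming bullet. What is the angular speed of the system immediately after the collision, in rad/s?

|ω_f| ≈ 10.1 rad/s

About the axle the impulsive forces during the collision are internal, so angular momentum about that axis is conserved.
I_p = ½(3.36)(0.102)² = 0.01748 kg·m². Taking the sense of the bullet's angular momentum as positive, L_{bullet} = m v R = (0.00762)(286)(0.102) = 0.2223 kg·m²/s.
L_i = −I_p ω_p + m v R = −(0.01748)(2.54) + 0.2223 = 0.1779 kg·m²/s.
After sticking, I_f = I_p + m R² = 0.01748 + (0.00762)(0.102)² = 0.01756 kg·m².
ω_f = L_i / I_f = 0.1779 / 0.01756 = 10.13 rad/s.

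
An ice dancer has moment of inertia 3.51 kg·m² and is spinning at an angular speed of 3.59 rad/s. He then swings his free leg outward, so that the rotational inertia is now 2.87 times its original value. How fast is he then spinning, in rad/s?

With no external torque about the axis, L is conserved: I₁ω₁ = I₂ω₂.
I₂ = 2.87 × 3.51 = 10.07 kg·m².
ω₂ = I₁ω₁ / I₂ = (3.510)(3.59 rad/s) / (10.07) = 1.251 rad/s.

ω₂ ≈ 1.25 rad/s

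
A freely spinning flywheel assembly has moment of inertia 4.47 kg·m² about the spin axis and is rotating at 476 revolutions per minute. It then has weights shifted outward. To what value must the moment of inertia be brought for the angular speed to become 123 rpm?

No external torque acts about the spin axis, so angular momentum is conserved.
I₂ = I₁ω₁ / ω₂ = (4.47)(476) / (123) = 17.30 kg·m².

I₂ ≈ 17.3 kg·m²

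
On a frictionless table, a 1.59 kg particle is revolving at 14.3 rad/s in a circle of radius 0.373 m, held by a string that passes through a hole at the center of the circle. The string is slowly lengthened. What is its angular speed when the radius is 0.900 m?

No torque about the axis ⇒ m r₁² ω₁ = m r₂² ω₂.
ω₂ = ω₁ (r₁/r₂)² = (14.3)(0.373/0.900)² = 2.456 rad/s.

ω₂ ≈ 2.46 rad/s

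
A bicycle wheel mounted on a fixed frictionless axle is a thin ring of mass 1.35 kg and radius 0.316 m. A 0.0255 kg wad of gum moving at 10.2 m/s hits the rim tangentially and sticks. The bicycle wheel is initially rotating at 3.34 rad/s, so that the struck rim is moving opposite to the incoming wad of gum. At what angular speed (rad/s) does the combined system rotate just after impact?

|ω_f| ≈ 2.68 rad/s

About the axle the impulsive forces during the collision are internal, so angular momentum about that axis is conserved.
I_p = (1.35)(0.316)² = 0.1348 kg·m². Taking the sense of the wad of gum's angular momentum as positive, L_{wad} = m v R = (0.0255)(10.2)(0.316) = 0.08219 kg·m²/s.
L_i = −I_p ω_p + m v R = −(0.1348)(3.34) + 0.08219 = -0.3681 kg·m²/s.
After sticking, I_f = I_p + m R² = 0.1348 + (0.0255)(0.316)² = 0.1374 kg·m².
ω_f = L_i / I_f = -0.3681 / 0.1374 = -2.680 rad/s.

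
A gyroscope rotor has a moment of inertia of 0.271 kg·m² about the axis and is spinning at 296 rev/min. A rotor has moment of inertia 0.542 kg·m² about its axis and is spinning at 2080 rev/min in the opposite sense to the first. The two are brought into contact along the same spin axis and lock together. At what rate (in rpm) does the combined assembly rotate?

|ω_f| ≈ 1290 rpm

No external torque acts about the common axis, so total angular momentum is conserved.
Taking A's sense as positive: L = (0.2710)(296) − (0.5420)(2080) = -1047 kg·m²·rpm.
Combined I = 0.2710 + 0.5420 = 0.8130 kg·m².
ω_f = L / I = -1047 / 0.8130 = -1288 rpm.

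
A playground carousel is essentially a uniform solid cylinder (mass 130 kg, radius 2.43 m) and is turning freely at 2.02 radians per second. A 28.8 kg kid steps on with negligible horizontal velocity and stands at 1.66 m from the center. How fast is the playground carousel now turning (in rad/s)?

No external torque acts about the center; L_before = L_after.
I_p = ½(130)(2.43)² = 383.8 kg·m².
Added inertia Σmr² = (28.8)(1.66)² = 79.36 kg·m²; I_f = 383.8 + 79.36 = 463.2 kg·m².
ω_f = I_p ω_i / I_f = (383.8)(2.02) / 463.2 = 1.674 rad/s.

ω_f ≈ 1.67 rad/s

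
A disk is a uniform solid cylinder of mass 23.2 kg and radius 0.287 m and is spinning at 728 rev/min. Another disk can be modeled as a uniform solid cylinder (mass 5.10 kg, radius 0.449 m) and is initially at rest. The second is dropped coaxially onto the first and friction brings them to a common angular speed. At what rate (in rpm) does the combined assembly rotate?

|ω_f| ≈ 473 rpm

The coupling torques are internal; angular momentum about the shared axis is conserved.
Moments of inertia: I_A = ½(23.2)(0.287)² = 0.9555 kg·m²; I_B = ½(5.10)(0.449)² = 0.5141 kg·m².
Taking A's sense as positive: L = (0.9555)(728) = 695.6 kg·m²·rpm.
Combined I = 0.9555 + 0.5141 = 1.470 kg·m².
ω_f = L / I = 695.6 / 1.470 = 473.3 rpm.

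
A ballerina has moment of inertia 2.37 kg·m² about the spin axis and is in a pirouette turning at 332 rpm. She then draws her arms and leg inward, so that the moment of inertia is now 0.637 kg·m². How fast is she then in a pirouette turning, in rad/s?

With no external torque about the axis, L is conserved: I₁ω₁ = I₂ω₂.
ω₂ = I₁ω₁ / I₂ = (2.370)(332 rpm) / (0.6370) = 1235 rpm = 129.4 rad/s.

ω₂ ≈ 129 rad/s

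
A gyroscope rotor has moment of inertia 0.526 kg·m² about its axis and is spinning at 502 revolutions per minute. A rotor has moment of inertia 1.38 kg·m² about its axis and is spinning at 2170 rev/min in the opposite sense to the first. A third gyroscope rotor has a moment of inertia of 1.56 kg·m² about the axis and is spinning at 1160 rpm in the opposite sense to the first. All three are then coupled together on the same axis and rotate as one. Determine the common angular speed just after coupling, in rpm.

No external torque acts about the common axis, so total angular momentum is conserved.
Taking A's sense as positive: L = (0.5260)(502) − (1.380)(2170) − (1.560)(1160) = -4540 kg·m²·rpm.
Combined I = 0.5260 + 1.380 + 1.560 = 3.466 kg·m².
ω_f = L / I = -4540 / 3.466 = -1310 rpm.

|ω_f| ≈ 1310 rpm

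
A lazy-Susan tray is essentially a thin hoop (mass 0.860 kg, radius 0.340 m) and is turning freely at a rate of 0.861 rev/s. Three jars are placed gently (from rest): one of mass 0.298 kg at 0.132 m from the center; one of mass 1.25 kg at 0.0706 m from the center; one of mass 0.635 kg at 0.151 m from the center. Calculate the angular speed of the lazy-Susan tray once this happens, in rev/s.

ω_f ≈ 0.683 rev/s

The added mass arrives with no angular momentum about the center, and any external torque about the center is negligible, so the system's angular momentum is conserved.
I_p = (0.860)(0.340)² = 0.09942 kg·m².
Added inertia Σmr² = (0.298)(0.132)² + (1.25)(0.0706)² + (0.635)(0.151)² = 0.02590 kg·m²; I_f = 0.09942 + 0.02590 = 0.1253 kg·m².
ω_f = I_p ω_i / I_f = (0.09942)(0.861) / 0.1253 = 0.6830 rev/s.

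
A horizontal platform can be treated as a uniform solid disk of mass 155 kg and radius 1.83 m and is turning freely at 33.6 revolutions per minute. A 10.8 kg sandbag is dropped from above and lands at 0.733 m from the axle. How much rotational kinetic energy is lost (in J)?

energy lost ≈ 35.1 J

No external torque acts about the axle; L_before = L_after.
I_p = ½(155)(1.83)² = 259.5 kg·m².
Added inertia Σmr² = (10.8)(0.733)² = 5.803 kg·m²; I_f = 259.5 + 5.803 = 265.3 kg·m².
ω_f = I_p ω_i / I_f = (259.5)(33.6) / 265.3 = 32.87 rpm.
KE_i = ½(259.5)(3.519 rad/s)² = 1607 J; KE_f = ½(265.3)(3.442)² = 1571 J.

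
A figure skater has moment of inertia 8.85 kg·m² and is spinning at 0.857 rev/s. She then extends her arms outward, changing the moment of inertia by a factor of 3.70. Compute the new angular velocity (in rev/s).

ω₂ ≈ 0.232 rev/s

No external torque acts about the spin axis, so angular momentum is conserved.
I₂ = 3.70 × 8.85 = 32.74 kg·m².
ω₂ = I₁ω₁ / I₂ = (8.850)(0.857 rev/s) / (32.74) = 0.2316 rev/s.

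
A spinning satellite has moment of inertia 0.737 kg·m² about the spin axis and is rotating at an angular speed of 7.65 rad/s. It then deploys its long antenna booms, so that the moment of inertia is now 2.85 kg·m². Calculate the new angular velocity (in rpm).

With no external torque about the axis, L is conserved: I₁ω₁ = I₂ω₂.
ω₂ = I₁ω₁ / I₂ = (0.7370)(7.65 rad/s) / (2.850) = 1.978 rad/s = 18.89 rpm.

ω₂ ≈ 18.9 rpm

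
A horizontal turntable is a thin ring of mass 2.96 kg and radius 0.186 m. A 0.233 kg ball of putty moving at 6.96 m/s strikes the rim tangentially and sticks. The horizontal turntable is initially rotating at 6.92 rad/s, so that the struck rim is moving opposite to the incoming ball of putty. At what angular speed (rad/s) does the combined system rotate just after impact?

|ω_f| ≈ 3.68 rad/s

About the axle the impulsive forces during the collision are internal, so angular momentum about that axis is conserved.
I_p = (2.96)(0.186)² = 0.1024 kg·m². Taking the sense of the ball of putty's angular momentum as positive, L_{ball} = m v R = (0.233)(6.96)(0.186) = 0.3016 kg·m²/s.
L_i = −I_p ω_p + m v R = −(0.1024)(6.92) + 0.3016 = -0.4070 kg·m²/s.
After sticking, I_f = I_p + m R² = 0.1024 + (0.233)(0.186)² = 0.1105 kg·m².
ω_f = L_i / I_f = -0.4070 / 0.1105 = -3.684 rad/s.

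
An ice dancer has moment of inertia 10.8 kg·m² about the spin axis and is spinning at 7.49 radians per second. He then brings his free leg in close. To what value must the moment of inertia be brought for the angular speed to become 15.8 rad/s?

Angular momentum about the spin axis is conserved since the torque about it is zero.
I₂ = I₁ω₁ / ω₂ = (10.8)(7.49) / (15.8) = 5.120 kg·m².

I₂ ≈ 5.12 kg·m²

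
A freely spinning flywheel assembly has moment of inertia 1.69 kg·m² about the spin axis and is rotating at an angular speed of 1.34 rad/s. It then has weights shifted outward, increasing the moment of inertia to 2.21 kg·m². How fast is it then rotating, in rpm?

No external torque acts about the spin axis, so angular momentum is conserved.
ω₂ = I₁ω₁ / I₂ = (1.690)(1.34 rad/s) / (2.210) = 1.025 rad/s = 9.785 rpm.

ω₂ ≈ 9.79 rpm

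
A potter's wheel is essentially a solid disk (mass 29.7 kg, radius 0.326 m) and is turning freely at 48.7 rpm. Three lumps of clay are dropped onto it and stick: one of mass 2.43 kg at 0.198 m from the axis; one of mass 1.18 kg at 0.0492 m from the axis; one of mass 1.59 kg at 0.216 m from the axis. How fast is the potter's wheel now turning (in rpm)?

The added mass arrives with no angular momentum about the axis, and any external torque about the axis is negligible, so the system's angular momentum is conserved.
I_p = ½(29.7)(0.326)² = 1.578 kg·m².
Added inertia Σmr² = (2.43)(0.198)² + (1.18)(0.0492)² + (1.59)(0.216)² = 0.1723 kg·m²; I_f = 1.578 + 0.1723 = 1.751 kg·m².
ω_f = I_p ω_i / I_f = (1.578)(48.7) / 1.751 = 43.91 rpm.

ω_f ≈ 43.9 rpm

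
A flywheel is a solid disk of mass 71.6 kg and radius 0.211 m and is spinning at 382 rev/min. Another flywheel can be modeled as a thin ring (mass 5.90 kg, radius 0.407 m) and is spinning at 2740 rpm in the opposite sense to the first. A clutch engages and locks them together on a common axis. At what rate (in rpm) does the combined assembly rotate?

|ω_f| ≈ 805 rpm

The coupling torques are internal; angular momentum about the shared axis is conserved.
Moments of inertia: I_A = ½(71.6)(0.211)² = 1.594 kg·m²; I_B = (5.90)(0.407)² = 0.9773 kg·m².
Taking A's sense as positive: L = (1.594)(382) − (0.9773)(2740) = -2069 kg·m²·rpm.
Combined I = 1.594 + 0.9773 = 2.571 kg·m².
ω_f = L / I = -2069 / 2.571 = -804.7 rpm.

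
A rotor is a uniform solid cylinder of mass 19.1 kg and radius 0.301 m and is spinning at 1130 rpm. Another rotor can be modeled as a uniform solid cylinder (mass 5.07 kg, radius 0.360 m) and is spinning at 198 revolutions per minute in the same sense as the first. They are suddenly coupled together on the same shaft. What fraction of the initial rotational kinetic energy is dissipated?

No external torque acts about the common axis, so total angular momentum is conserved.
Moments of inertia: I_A = ½(19.1)(0.301)² = 0.8652 kg·m²; I_B = ½(5.07)(0.360)² = 0.3285 kg·m².
Taking A's sense as positive: L = (0.8652)(1130) + (0.3285)(198) = 1043 kg·m²·rpm.
Combined I = 0.8652 + 0.3285 = 1.194 kg·m².
ω_f = L / I = 1043 / 1.194 = 873.5 rpm.
KE_i = ½ΣIω² = 6128 J; KE_f = ½(1.194)(91.47)² = 4994 J.
Fraction dissipated = (KE_i − KE_f)/KE_i = 0.1851.

fraction ≈ 0.185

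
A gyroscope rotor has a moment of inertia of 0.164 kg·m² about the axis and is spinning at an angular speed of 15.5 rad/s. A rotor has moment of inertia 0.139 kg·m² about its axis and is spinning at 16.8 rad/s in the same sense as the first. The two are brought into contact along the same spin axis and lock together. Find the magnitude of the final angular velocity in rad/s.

The coupling torques are internal; angular momentum about the shared axis is conserved.
Taking A's sense as positive: L = (0.1640)(15.5) + (0.1390)(16.8) = 4.877 kg·m²·rad/s.
Combined I = 0.1640 + 0.1390 = 0.3030 kg·m².
ω_f = L / I = 4.877 / 0.3030 = 16.10 rad/s.

|ω_f| ≈ 16.1 rad/s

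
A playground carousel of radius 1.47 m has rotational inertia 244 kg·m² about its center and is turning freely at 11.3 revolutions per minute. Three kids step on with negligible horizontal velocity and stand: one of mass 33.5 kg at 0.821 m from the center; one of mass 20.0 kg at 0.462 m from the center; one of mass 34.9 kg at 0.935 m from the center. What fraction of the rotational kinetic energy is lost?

fraction ≈ 0.190

No external torque acts about the center; L_before = L_after.
Added inertia Σmr² = (33.5)(0.821)² + (20.0)(0.462)² + (34.9)(0.935)² = 57.36 kg·m²; I_f = 244.0 + 57.36 = 301.4 kg·m².
ω_f = I_p ω_i / I_f = (244.0)(11.3) / 301.4 = 9.149 rpm.
KE_i = ½(244.0)(1.183 rad/s)² = 170.8 J; KE_f = ½(301.4)(0.9581)² = 138.3 J.
Fraction lost = 0.1903.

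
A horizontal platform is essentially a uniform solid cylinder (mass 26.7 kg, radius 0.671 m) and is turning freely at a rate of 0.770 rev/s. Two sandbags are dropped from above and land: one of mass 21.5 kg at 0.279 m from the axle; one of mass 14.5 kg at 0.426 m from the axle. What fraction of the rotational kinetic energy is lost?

fraction ≈ 0.417

The added mass arrives with no angular momentum about the axle, and any external torque about the axle is negligible, so the system's angular momentum is conserved.
I_p = ½(26.7)(0.671)² = 6.011 kg·m².
Added inertia Σmr² = (21.5)(0.279)² + (14.5)(0.426)² = 4.305 kg·m²; I_f = 6.011 + 4.305 = 10.32 kg·m².
ω_f = I_p ω_i / I_f = (6.011)(0.770) / 10.32 = 0.4487 rev/s.
KE_i = ½(6.011)(4.838 rad/s)² = 70.35 J; KE_f = ½(10.32)(2.819)² = 40.99 J.
Fraction lost = 0.4173.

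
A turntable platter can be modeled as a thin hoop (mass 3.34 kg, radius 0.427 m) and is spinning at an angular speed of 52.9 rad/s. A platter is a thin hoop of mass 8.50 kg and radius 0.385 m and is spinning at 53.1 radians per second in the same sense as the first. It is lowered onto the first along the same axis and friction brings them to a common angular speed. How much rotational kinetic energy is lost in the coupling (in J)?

The coupling torques are internal; angular momentum about the shared axis is conserved.
Moments of inertia: I_A = (3.34)(0.427)² = 0.6090 kg·m²; I_B = (8.50)(0.385)² = 1.260 kg·m².
Taking A's sense as positive: L = (0.6090)(52.9) + (1.260)(53.1) = 99.12 kg·m²·rad/s.
Combined I = 0.6090 + 1.260 = 1.869 kg·m².
ω_f = L / I = 99.12 / 1.869 = 53.03 rad/s.
KE_i = ½ΣIω² = 2628 J; KE_f = ½(1.869)(53.03)² = 2628 J.

ΔKE lost ≈ 0.00821 J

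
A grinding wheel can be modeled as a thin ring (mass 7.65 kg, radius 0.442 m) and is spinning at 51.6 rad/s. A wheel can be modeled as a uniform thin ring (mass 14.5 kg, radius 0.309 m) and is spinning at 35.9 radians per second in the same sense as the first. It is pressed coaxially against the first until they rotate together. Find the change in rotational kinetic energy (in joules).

No external torque acts about the common axis, so total angular momentum is conserved.
Moments of inertia: I_A = (7.65)(0.442)² = 1.495 kg·m²; I_B = (14.5)(0.309)² = 1.384 kg·m².
Taking A's sense as positive: L = (1.495)(51.6) + (1.384)(35.9) = 126.8 kg·m²·rad/s.
Combined I = 1.495 + 1.384 = 2.879 kg·m².
ω_f = L / I = 126.8 / 2.879 = 44.05 rad/s.
KE_i = ½ΣIω² = 2882 J; KE_f = ½(2.879)(44.05)² = 2793 J.

ΔKE ≈ -88.6 J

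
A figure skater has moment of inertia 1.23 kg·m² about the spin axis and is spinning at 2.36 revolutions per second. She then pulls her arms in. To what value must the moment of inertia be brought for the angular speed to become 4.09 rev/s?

With no external torque about the axis, L is conserved: I₁ω₁ = I₂ω₂.
I₂ = I₁ω₁ / ω₂ = (1.23)(2.36) / (4.09) = 0.7097 kg·m².

I₂ ≈ 0.710 kg·m²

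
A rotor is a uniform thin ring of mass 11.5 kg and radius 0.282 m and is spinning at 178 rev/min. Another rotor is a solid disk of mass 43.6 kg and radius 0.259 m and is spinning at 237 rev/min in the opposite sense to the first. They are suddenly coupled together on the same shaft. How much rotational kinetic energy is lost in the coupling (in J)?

The coupling torques are internal; angular momentum about the shared axis is conserved.
Moments of inertia: I_A = (11.5)(0.282)² = 0.9145 kg·m²; I_B = ½(43.6)(0.259)² = 1.462 kg·m².
Taking A's sense as positive: L = (0.9145)(178) − (1.462)(237) = -183.8 kg·m²·rpm.
Combined I = 0.9145 + 1.462 = 2.377 kg·m².
ω_f = L / I = -183.8 / 2.377 = -77.33 rpm.
KE_i = ½ΣIω² = 609.3 J; KE_f = ½(2.377)(8.098)² = 77.93 J.

ΔKE lost ≈ 531 J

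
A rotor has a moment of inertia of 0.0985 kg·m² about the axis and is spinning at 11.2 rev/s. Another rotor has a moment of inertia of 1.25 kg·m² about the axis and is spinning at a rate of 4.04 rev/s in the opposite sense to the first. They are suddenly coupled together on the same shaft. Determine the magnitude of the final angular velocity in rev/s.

|ω_f| ≈ 2.93 rev/s

No external torque acts about the common axis, so total angular momentum is conserved.
Taking A's sense as positive: L = (0.09850)(11.2) − (1.250)(4.04) = -3.947 kg·m²·rev/s.
Combined I = 0.09850 + 1.250 = 1.349 kg·m².
ω_f = L / I = -3.947 / 1.349 = -2.927 rev/s.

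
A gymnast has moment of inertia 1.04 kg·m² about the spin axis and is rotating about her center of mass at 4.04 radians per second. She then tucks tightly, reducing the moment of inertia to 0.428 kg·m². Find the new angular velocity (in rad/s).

ω₂ ≈ 9.82 rad/s

With no external torque about the axis, L is conserved: I₁ω₁ = I₂ω₂.
ω₂ = I₁ω₁ / I₂ = (1.040)(4.04 rad/s) / (0.4280) = 9.817 rad/s.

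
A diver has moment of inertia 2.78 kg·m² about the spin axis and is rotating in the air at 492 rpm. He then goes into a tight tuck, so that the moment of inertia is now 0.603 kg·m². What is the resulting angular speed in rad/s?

No external torque acts about the spin axis, so angular momentum is conserved.
ω₂ = I₁ω₁ / I₂ = (2.780)(492 rpm) / (0.6030) = 2268 rpm = 237.5 rad/s.

ω₂ ≈ 238 rad/s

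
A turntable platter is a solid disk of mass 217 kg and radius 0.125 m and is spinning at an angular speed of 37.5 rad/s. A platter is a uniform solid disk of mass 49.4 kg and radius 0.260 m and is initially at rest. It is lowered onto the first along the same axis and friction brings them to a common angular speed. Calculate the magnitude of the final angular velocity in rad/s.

No external torque acts about the common axis, so total angular momentum is conserved.
Moments of inertia: I_A = ½(217)(0.125)² = 1.695 kg·m²; I_B = ½(49.4)(0.260)² = 1.670 kg·m².
Taking A's sense as positive: L = (1.695)(37.5) = 63.57 kg·m²·rad/s.
Combined I = 1.695 + 1.670 = 3.365 kg·m².
ω_f = L / I = 63.57 / 3.365 = 18.89 rad/s.

|ω_f| ≈ 18.9 rad/s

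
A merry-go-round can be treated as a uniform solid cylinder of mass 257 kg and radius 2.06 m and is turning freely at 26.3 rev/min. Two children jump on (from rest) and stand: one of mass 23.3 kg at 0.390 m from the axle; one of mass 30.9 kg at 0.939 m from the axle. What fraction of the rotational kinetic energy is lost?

fraction ≈ 0.0534

No external torque acts about the axle; L_before = L_after.
I_p = ½(257)(2.06)² = 545.3 kg·m².
Added inertia Σmr² = (23.3)(0.390)² + (30.9)(0.939)² = 30.79 kg·m²; I_f = 545.3 + 30.79 = 576.1 kg·m².
ω_f = I_p ω_i / I_f = (545.3)(26.3) / 576.1 = 24.89 rpm.
KE_i = ½(545.3)(2.754 rad/s)² = 2068 J; KE_f = ½(576.1)(2.607)² = 1958 J.
Fraction lost = 0.05344.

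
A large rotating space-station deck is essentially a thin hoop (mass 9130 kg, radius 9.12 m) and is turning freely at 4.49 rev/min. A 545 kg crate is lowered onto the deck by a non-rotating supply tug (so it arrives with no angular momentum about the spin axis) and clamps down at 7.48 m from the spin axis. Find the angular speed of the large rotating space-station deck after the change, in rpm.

ω_f ≈ 4.32 rpm

The added mass arrives with no angular momentum about the spin axis, and any external torque about the spin axis is negligible, so the system's angular momentum is conserved.
I_p = (9130)(9.12)² = 7.594e+05 kg·m².
Added inertia Σmr² = (545)(7.48)² = 30490 kg·m²; I_f = 7.594e+05 + 30490 = 7.899e+05 kg·m².
ω_f = I_p ω_i / I_f = (7.594e+05)(4.49) / 7.899e+05 = 4.317 rpm.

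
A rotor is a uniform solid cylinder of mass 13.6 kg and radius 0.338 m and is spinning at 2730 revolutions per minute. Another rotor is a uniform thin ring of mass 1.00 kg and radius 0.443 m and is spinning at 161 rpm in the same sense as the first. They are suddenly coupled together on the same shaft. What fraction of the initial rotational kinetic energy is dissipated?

fraction ≈ 0.178

The coupling torques are internal; angular momentum about the shared axis is conserved.
Moments of inertia: I_A = ½(13.6)(0.338)² = 0.7769 kg·m²; I_B = (1.00)(0.443)² = 0.1962 kg·m².
Taking A's sense as positive: L = (0.7769)(2730) + (0.1962)(161) = 2152 kg·m²·rpm.
Combined I = 0.7769 + 0.1962 = 0.9731 kg·m².
ω_f = L / I = 2152 / 0.9731 = 2212 rpm.
KE_i = ½ΣIω² = 31770 J; KE_f = ½(0.9731)(231.6)² = 26100 J.
Fraction dissipated = (KE_i − KE_f)/KE_i = 0.1784.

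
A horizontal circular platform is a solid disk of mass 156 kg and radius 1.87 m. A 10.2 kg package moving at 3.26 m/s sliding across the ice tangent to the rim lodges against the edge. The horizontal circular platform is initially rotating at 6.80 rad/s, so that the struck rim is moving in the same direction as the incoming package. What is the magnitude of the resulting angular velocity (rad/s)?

|ω_f| ≈ 6.22 rad/s

About the central axle the impulsive forces during the collision are internal, so angular momentum about that axis is conserved.
I_p = ½(156)(1.87)² = 272.8 kg·m². Taking the sense of the package's angular momentum as positive, L_{package} = m v R = (10.2)(3.26)(1.87) = 62.18 kg·m²/s.
L_i = +I_p ω_p + m v R = +(272.8)(6.80) + 62.18 = 1917 kg·m²/s.
After sticking, I_f = I_p + m R² = 272.8 + (10.2)(1.87)² = 308.4 kg·m².
ω_f = L_i / I_f = 1917 / 308.4 = 6.215 rad/s.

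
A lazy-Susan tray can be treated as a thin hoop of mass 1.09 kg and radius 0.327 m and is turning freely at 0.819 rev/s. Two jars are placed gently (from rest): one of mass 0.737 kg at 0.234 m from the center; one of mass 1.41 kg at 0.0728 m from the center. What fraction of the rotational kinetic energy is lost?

fraction ≈ 0.291

The added mass arrives with no angular momentum about the center, and any external torque about the center is negligible, so the system's angular momentum is conserved.
I_p = (1.09)(0.327)² = 0.1166 kg·m².
Added inertia Σmr² = (0.737)(0.234)² + (1.41)(0.0728)² = 0.04783 kg·m²; I_f = 0.1166 + 0.04783 = 0.1644 kg·m².
ω_f = I_p ω_i / I_f = (0.1166)(0.819) / 0.1644 = 0.5807 rev/s.
KE_i = ½(0.1166)(5.146 rad/s)² = 1.543 J; KE_f = ½(0.1644)(3.649)² = 1.094 J.
Fraction lost = 0.2910.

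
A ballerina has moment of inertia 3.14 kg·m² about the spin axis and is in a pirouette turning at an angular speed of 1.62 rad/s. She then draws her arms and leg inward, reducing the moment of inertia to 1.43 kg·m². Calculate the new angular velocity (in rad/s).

ω₂ ≈ 3.56 rad/s

Angular momentum about the spin axis is conserved since the torque about it is zero.
ω₂ = I₁ω₁ / I₂ = (3.140)(1.62 rad/s) / (1.430) = 3.557 rad/s.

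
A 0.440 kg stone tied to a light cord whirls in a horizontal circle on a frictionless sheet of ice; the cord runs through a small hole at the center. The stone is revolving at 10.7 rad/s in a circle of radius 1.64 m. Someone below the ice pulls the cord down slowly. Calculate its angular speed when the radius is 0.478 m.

ω₂ ≈ 126 rad/s

No torque about the axis ⇒ m r₁² ω₁ = m r₂² ω₂.
ω₂ = ω₁ (r₁/r₂)² = (10.7)(1.64/0.478)² = 126.0 rad/s.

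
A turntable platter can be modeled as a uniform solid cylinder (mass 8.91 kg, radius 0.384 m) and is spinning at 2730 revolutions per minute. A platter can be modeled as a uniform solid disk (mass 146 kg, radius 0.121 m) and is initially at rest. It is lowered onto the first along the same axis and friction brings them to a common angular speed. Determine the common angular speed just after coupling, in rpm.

No external torque acts about the common axis, so total angular momentum is conserved.
Moments of inertia: I_A = ½(8.91)(0.384)² = 0.6569 kg·m²; I_B = ½(146)(0.121)² = 1.069 kg·m².
Taking A's sense as positive: L = (0.6569)(2730) = 1793 kg·m²·rpm.
Combined I = 0.6569 + 1.069 = 1.726 kg·m².
ω_f = L / I = 1793 / 1.726 = 1039 rpm.

|ω_f| ≈ 1040 rpm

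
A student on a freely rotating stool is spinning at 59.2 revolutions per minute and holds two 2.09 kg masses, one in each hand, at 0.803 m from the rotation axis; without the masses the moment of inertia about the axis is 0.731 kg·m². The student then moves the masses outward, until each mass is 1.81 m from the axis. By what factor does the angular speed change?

ω₂/ω₁ ≈ 0.238

Angular momentum about the spin axis is conserved since the torque about it is zero.
I₁ = 0.731 + 2(2.09)(0.803)² = 3.426 kg·m²; I₂ = 0.731 + 2(2.09)(1.81)² = 14.43 kg·m².
ω₂/ω₁ = I₁/I₂ = 3.426 / 14.43 = 0.2375.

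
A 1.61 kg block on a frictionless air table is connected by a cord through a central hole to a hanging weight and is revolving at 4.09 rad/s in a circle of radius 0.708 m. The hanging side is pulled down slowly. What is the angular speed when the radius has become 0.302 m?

No torque about the axis ⇒ m r₁² ω₁ = m r₂² ω₂.
ω₂ = ω₁ (r₁/r₂)² = (4.09)(0.708/0.302)² = 22.48 rad/s.

ω₂ ≈ 22.5 rad/s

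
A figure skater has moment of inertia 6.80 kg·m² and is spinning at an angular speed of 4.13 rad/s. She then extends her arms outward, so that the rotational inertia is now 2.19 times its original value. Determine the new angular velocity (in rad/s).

ω₂ ≈ 1.89 rad/s

With no external torque about the axis, L is conserved: I₁ω₁ = I₂ω₂.
I₂ = 2.19 × 6.80 = 14.89 kg·m².
ω₂ = I₁ω₁ / I₂ = (6.800)(4.13 rad/s) / (14.89) = 1.886 rad/s.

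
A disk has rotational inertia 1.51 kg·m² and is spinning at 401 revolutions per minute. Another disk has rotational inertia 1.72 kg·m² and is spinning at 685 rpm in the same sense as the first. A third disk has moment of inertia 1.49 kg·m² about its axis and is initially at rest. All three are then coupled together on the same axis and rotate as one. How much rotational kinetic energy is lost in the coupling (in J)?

ΔKE lost ≈ 2060 J

The coupling torques are internal; angular momentum about the shared axis is conserved.
Taking A's sense as positive: L = (1.510)(401) + (1.720)(685) = 1784 kg·m²·rpm.
Combined I = 1.510 + 1.720 + 1.490 = 4.720 kg·m².
ω_f = L / I = 1784 / 4.720 = 377.9 rpm.
KE_i = ½ΣIω² = 5757 J; KE_f = ½(4.720)(39.57)² = 3696 J.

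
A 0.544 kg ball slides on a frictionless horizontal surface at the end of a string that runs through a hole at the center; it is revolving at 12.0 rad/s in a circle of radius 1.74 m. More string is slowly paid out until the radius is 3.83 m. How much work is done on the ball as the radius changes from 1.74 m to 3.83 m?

No torque about the axis ⇒ m r₁² ω₁ = m r₂² ω₂.
ω₂ = ω₁ (r₁/r₂)² = (12.0)(1.74/3.83)² = 2.477 rad/s.
W = ΔKE = ½m(v₂² − v₁²) = -94.11 J.

W ≈ -94.1 J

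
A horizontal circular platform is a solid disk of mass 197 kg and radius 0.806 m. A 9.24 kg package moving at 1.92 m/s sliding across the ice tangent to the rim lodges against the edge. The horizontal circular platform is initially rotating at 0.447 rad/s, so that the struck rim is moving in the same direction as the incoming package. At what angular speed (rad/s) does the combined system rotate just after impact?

About the central axle the impulsive forces during the collision are internal, so angular momentum about that axis is conserved.
I_p = ½(197)(0.806)² = 63.99 kg·m². Taking the sense of the package's angular momentum as positive, L_{package} = m v R = (9.24)(1.92)(0.806) = 14.30 kg·m²/s.
L_i = +I_p ω_p + m v R = +(63.99)(0.447) + 14.30 = 42.90 kg·m²/s.
After sticking, I_f = I_p + m R² = 63.99 + (9.24)(0.806)² = 69.99 kg·m².
ω_f = L_i / I_f = 42.90 / 69.99 = 0.6130 rad/s.

|ω_f| ≈ 0.613 rad/s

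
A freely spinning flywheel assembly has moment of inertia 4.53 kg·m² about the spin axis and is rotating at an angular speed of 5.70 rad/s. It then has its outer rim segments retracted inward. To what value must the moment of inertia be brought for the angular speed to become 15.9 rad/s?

I₂ ≈ 1.62 kg·m²

Angular momentum about the spin axis is conserved since the torque about it is zero.
I₂ = I₁ω₁ / ω₂ = (4.53)(5.70) / (15.9) = 1.624 kg·m².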